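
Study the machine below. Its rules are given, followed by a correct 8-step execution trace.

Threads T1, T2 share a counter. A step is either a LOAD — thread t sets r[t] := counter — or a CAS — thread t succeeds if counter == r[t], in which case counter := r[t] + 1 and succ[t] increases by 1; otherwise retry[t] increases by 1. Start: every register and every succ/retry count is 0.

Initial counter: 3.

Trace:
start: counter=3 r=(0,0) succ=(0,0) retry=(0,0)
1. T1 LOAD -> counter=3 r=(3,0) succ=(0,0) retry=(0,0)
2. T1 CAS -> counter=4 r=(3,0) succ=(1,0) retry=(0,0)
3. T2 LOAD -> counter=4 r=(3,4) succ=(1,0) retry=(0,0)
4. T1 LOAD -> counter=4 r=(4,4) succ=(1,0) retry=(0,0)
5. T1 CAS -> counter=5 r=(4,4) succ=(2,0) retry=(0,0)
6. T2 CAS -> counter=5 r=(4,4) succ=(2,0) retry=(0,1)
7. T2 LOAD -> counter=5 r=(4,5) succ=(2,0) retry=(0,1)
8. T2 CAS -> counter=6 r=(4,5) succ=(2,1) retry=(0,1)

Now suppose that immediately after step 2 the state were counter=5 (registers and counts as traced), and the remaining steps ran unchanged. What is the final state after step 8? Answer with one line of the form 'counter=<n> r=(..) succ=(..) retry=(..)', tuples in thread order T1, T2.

state after step 2 := counter=5 r=(3,0) succ=(1,0) retry=(0,0)
3. T2 LOAD -> counter=5 r=(3,5) succ=(1,0) retry=(0,0)
4. T1 LOAD -> counter=5 r=(5,5) succ=(1,0) retry=(0,0)
5. T1 CAS -> counter=6 r=(5,5) succ=(2,0) retry=(0,0)
6. T2 CAS -> counter=6 r=(5,5) succ=(2,0) retry=(0,1)
7. T2 LOAD -> counter=6 r=(5,6) succ=(2,0) retry=(0,1)
8. T2 CAS -> counter=7 r=(5,6) succ=(2,1) retry=(0,1)

counter=7 r=(5,6) succ=(2,1) retry=(0,1)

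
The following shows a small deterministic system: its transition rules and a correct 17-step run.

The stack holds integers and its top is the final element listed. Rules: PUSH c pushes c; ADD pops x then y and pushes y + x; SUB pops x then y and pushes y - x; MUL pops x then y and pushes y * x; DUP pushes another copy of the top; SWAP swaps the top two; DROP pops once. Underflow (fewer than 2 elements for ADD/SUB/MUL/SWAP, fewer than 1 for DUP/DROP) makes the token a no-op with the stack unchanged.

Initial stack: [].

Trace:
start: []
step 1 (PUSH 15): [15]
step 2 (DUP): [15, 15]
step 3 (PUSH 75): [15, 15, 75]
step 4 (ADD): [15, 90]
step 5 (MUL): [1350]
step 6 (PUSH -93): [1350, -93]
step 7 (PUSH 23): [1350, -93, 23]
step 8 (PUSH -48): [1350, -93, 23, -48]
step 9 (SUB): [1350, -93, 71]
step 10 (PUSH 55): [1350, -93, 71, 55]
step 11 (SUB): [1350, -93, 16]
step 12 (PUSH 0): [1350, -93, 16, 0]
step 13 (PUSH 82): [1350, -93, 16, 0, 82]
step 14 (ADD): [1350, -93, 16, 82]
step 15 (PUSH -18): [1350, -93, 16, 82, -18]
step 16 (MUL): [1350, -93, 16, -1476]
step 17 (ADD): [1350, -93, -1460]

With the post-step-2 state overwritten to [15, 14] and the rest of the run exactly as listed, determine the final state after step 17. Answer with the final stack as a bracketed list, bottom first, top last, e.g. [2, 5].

state after step 2 := [15, 14]
step 3 (PUSH 75): [15, 14, 75]
step 4 (ADD): [15, 89]
step 5 (MUL): [1335]
step 6 (PUSH -93): [1335, -93]
step 7 (PUSH 23): [1335, -93, 23]
step 8 (PUSH -48): [1335, -93, 23, -48]
step 9 (SUB): [1335, -93, 71]
step 10 (PUSH 55): [1335, -93, 71, 55]
step 11 (SUB): [1335, -93, 16]
step 12 (PUSH 0): [1335, -93, 16, 0]
step 13 (PUSH 82): [1335, -93, 16, 0, 82]
step 14 (ADD): [1335, -93, 16, 82]
step 15 (PUSH -18): [1335, -93, 16, 82, -18]
step 16 (MUL): [1335, -93, 16, -1476]
step 17 (ADD): [1335, -93, -1460]

[1335, -93, -1460]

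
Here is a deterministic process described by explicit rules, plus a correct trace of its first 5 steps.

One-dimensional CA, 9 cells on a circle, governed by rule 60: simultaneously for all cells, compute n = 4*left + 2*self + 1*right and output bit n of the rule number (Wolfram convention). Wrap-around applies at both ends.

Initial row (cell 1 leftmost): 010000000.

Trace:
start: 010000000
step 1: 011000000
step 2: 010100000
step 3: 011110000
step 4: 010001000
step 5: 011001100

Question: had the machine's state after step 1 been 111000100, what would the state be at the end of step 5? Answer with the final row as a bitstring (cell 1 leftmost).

101011000

state after step 1 := 111000100
step 2: 100100110
step 3: 110110101
step 4: 001101111
step 5: 101011000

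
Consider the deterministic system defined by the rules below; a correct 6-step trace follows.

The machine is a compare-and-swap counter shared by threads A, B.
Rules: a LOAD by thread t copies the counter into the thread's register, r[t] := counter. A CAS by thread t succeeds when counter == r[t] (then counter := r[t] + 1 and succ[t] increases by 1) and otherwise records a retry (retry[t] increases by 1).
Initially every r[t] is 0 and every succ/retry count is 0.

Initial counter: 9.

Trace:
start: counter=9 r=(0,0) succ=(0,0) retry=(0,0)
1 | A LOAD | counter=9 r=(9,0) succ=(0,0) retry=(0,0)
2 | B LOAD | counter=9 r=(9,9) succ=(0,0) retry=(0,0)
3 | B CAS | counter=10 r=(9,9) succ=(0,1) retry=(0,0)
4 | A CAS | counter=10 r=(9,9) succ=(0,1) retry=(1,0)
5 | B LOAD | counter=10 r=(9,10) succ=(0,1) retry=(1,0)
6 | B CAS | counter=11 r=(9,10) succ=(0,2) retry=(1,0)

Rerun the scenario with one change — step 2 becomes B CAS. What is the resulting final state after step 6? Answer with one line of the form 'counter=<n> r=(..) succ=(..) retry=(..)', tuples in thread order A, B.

(re-executing from step 2 with the substitution; state before step 2: counter=9 r=(9,0) succ=(0,0) retry=(0,0))
2 | B CAS | counter=9 r=(9,0) succ=(0,0) retry=(0,1)
3 | B CAS | counter=9 r=(9,0) succ=(0,0) retry=(0,2)
4 | A CAS | counter=10 r=(9,0) succ=(1,0) retry=(0,2)
5 | B LOAD | counter=10 r=(9,10) succ=(1,0) retry=(0,2)
6 | B CAS | counter=11 r=(9,10) succ=(1,1) retry=(0,2)

counter=11 r=(9,10) succ=(1,1) retry=(0,2)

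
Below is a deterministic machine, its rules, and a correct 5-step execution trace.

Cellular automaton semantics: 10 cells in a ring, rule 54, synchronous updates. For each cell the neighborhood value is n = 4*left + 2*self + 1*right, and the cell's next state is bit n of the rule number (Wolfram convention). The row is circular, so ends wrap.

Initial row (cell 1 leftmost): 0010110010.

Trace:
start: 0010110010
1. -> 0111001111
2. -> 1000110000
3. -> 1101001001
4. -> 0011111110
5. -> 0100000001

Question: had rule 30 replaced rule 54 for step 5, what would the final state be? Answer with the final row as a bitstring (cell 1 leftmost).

0110000001

(re-executing step 5 under rule 30; state before step 5: 0011111110)
5. -> 0110000001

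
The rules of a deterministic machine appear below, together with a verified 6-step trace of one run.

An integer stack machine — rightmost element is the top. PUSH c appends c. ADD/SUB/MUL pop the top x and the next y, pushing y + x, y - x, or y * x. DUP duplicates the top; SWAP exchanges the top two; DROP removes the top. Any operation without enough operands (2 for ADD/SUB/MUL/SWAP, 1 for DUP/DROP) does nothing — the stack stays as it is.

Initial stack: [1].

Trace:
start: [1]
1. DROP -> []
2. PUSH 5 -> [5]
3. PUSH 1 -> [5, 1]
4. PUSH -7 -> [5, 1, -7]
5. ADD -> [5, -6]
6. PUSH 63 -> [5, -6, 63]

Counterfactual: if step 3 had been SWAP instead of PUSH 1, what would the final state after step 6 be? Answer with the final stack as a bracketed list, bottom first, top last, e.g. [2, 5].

(re-executing from step 3 with the substitution; state before step 3: [5])
3. SWAP -> [5]
4. PUSH -7 -> [5, -7]
5. ADD -> [-2]
6. PUSH 63 -> [-2, 63]

[-2, 63]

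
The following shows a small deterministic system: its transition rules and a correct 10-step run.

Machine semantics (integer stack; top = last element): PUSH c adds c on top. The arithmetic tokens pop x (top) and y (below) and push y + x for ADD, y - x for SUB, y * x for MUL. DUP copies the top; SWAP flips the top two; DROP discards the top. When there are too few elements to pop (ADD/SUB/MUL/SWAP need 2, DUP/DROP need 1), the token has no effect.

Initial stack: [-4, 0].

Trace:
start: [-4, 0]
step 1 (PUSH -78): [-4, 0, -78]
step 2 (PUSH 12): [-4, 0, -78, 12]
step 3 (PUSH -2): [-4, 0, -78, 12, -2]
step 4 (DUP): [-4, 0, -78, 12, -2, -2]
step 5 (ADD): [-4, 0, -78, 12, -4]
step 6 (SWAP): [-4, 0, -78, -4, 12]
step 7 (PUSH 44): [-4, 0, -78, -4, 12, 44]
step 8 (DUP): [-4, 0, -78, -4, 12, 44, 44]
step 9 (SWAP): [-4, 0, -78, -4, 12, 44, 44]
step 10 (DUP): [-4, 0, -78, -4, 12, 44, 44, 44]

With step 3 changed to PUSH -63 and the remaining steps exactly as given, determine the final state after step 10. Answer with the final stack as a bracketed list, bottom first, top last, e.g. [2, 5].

[-4, 0, -78, -126, 12, 44, 44, 44]

(re-executing from step 3 with the substitution; state before step 3: [-4, 0, -78, 12])
step 3 (PUSH -63): [-4, 0, -78, 12, -63]
step 4 (DUP): [-4, 0, -78, 12, -63, -63]
step 5 (ADD): [-4, 0, -78, 12, -126]
step 6 (SWAP): [-4, 0, -78, -126, 12]
step 7 (PUSH 44): [-4, 0, -78, -126, 12, 44]
step 8 (DUP): [-4, 0, -78, -126, 12, 44, 44]
step 9 (SWAP): [-4, 0, -78, -126, 12, 44, 44]
step 10 (DUP): [-4, 0, -78, -126, 12, 44, 44, 44]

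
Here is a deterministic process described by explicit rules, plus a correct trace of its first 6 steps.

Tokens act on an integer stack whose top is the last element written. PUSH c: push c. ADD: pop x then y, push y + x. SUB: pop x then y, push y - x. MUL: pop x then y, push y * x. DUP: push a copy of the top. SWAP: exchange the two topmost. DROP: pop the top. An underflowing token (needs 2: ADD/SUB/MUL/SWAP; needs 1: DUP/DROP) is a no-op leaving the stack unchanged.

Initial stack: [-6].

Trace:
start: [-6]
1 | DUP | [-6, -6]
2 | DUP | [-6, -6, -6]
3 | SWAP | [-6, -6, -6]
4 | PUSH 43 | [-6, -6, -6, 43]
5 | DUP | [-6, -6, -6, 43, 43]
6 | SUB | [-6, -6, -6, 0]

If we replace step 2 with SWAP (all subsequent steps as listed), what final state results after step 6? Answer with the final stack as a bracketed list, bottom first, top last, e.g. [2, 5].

(re-executing from step 2 with the substitution; state before step 2: [-6, -6])
2 | SWAP | [-6, -6]
3 | SWAP | [-6, -6]
4 | PUSH 43 | [-6, -6, 43]
5 | DUP | [-6, -6, 43, 43]
6 | SUB | [-6, -6, 0]

[-6, -6, 0]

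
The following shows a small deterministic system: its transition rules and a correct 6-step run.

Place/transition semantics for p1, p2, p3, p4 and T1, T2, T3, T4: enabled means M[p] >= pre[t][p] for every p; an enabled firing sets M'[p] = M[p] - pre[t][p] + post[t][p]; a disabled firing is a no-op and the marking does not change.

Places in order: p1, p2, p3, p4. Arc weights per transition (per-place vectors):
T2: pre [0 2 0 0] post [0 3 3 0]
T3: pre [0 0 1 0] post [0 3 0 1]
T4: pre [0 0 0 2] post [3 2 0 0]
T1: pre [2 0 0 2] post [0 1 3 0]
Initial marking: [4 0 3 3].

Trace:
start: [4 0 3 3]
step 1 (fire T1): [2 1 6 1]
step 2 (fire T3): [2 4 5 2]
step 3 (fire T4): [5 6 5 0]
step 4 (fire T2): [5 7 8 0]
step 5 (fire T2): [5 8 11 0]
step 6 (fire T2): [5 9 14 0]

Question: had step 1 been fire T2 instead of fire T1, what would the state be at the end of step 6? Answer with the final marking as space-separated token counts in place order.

7 8 11 2

(re-executing from step 1 with the substitution; state before step 1: [4 0 3 3])
step 1 (fire T2): [4 0 3 3]
step 2 (fire T3): [4 3 2 4]
step 3 (fire T4): [7 5 2 2]
step 4 (fire T2): [7 6 5 2]
step 5 (fire T2): [7 7 8 2]
step 6 (fire T2): [7 8 11 2]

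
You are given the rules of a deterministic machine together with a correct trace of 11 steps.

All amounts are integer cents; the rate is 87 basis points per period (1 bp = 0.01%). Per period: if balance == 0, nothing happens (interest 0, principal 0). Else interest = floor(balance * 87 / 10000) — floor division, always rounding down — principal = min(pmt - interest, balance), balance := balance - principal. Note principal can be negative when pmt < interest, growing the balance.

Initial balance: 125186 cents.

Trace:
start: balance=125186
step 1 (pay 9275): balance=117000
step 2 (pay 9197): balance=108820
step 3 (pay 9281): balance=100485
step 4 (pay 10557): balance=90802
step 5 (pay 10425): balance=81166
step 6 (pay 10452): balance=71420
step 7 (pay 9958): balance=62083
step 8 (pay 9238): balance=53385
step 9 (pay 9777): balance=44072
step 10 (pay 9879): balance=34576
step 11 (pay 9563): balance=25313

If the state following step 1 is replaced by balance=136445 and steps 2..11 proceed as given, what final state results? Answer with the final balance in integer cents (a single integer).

46519

state after step 1 := balance=136445
step 2 (pay 9197): balance=128435
step 3 (pay 9281): balance=120271
step 4 (pay 10557): balance=110760
step 5 (pay 10425): balance=101298
step 6 (pay 10452): balance=91727
step 7 (pay 9958): balance=82567
step 8 (pay 9238): balance=74047
step 9 (pay 9777): balance=64914
step 10 (pay 9879): balance=55599
step 11 (pay 9563): balance=46519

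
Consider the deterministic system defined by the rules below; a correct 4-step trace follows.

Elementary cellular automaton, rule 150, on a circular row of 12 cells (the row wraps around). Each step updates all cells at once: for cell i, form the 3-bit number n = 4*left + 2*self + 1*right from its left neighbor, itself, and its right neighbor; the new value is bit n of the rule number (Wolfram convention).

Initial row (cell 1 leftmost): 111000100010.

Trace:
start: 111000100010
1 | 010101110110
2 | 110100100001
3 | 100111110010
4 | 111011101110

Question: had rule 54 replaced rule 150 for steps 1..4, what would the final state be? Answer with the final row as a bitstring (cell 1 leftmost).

001011100010

(re-executing steps 1..4 under rule 54; state before step 1: 111000100010)
1 | 000101110111
2 | 101110001000
3 | 110001011101
4 | 001011100010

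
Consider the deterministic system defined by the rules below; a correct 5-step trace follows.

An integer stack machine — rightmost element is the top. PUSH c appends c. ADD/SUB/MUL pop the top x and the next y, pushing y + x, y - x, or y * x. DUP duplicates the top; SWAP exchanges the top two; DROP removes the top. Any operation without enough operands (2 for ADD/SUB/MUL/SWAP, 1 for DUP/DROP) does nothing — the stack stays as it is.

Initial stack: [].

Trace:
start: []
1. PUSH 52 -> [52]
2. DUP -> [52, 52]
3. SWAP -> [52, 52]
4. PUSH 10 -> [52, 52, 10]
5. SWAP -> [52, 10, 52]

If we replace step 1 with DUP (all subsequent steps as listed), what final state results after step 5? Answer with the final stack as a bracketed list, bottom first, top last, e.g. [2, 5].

(re-executing from step 1 with the substitution; state before step 1: [])
1. DUP -> []
2. DUP -> []
3. SWAP -> []
4. PUSH 10 -> [10]
5. SWAP -> [10]

[10]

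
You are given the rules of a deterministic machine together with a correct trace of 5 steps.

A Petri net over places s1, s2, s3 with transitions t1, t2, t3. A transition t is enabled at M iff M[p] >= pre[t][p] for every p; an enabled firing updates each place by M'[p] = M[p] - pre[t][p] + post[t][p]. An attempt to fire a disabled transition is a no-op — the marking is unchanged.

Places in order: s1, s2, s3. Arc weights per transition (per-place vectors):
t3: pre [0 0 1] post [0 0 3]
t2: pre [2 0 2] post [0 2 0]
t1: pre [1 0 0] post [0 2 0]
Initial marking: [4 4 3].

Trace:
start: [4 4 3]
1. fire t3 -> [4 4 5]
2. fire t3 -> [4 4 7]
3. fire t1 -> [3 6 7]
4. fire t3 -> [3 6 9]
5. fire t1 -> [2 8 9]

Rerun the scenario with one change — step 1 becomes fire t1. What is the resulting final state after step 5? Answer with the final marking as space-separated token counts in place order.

1 10 7

(re-executing from step 1 with the substitution; state before step 1: [4 4 3])
1. fire t1 -> [3 6 3]
2. fire t3 -> [3 6 5]
3. fire t1 -> [2 8 5]
4. fire t3 -> [2 8 7]
5. fire t1 -> [1 10 7]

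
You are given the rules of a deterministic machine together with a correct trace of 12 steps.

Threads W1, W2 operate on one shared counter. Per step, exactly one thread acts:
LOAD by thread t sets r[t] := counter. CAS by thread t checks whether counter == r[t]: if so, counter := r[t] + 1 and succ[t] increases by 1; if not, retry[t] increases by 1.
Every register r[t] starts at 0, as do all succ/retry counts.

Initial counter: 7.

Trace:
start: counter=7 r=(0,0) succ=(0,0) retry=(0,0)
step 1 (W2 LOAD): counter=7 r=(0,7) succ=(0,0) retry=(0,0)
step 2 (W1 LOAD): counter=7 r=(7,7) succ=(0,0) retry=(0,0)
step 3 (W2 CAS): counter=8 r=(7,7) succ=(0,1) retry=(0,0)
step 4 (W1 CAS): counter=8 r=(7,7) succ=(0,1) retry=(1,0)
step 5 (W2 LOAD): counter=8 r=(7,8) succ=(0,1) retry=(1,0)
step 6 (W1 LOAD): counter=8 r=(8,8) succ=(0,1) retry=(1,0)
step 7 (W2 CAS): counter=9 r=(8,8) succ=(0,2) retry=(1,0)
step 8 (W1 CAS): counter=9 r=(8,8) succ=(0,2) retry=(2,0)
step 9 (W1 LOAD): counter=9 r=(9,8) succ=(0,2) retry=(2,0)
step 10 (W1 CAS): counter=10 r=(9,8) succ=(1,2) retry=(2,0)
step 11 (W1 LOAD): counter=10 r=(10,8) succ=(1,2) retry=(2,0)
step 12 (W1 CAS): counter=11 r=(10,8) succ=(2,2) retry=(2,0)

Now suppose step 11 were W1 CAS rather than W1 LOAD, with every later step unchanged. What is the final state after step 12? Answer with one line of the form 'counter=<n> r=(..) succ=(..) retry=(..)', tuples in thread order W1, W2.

(re-executing from step 11 with the substitution; state before step 11: counter=10 r=(9,8) succ=(1,2) retry=(2,0))
step 11 (W1 CAS): counter=10 r=(9,8) succ=(1,2) retry=(3,0)
step 12 (W1 CAS): counter=10 r=(9,8) succ=(1,2) retry=(4,0)

counter=10 r=(9,8) succ=(1,2) retry=(4,0)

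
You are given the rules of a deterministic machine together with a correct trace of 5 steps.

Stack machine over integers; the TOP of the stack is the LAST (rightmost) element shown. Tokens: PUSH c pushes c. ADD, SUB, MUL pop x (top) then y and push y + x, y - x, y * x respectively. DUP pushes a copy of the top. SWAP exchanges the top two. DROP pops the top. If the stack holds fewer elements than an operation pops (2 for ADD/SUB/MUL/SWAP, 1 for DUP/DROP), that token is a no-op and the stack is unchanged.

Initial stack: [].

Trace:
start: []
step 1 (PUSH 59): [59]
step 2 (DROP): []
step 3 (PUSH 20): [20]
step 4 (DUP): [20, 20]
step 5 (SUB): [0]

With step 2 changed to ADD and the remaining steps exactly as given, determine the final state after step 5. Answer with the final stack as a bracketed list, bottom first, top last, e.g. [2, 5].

(re-executing from step 2 with the substitution; state before step 2: [59])
step 2 (ADD): [59]
step 3 (PUSH 20): [59, 20]
step 4 (DUP): [59, 20, 20]
step 5 (SUB): [59, 0]

[59, 0]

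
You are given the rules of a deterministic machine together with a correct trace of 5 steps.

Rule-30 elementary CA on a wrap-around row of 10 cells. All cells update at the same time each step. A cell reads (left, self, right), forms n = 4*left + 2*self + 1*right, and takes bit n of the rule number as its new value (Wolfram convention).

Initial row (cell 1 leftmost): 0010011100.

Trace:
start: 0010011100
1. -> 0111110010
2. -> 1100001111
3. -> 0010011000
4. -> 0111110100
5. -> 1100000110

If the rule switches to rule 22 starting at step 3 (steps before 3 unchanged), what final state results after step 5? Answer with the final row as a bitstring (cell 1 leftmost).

1000000100

(re-executing steps 3..5 under rule 22; state before step 3: 1100001111)
3. -> 0010010000
4. -> 0111111000
5. -> 1000000100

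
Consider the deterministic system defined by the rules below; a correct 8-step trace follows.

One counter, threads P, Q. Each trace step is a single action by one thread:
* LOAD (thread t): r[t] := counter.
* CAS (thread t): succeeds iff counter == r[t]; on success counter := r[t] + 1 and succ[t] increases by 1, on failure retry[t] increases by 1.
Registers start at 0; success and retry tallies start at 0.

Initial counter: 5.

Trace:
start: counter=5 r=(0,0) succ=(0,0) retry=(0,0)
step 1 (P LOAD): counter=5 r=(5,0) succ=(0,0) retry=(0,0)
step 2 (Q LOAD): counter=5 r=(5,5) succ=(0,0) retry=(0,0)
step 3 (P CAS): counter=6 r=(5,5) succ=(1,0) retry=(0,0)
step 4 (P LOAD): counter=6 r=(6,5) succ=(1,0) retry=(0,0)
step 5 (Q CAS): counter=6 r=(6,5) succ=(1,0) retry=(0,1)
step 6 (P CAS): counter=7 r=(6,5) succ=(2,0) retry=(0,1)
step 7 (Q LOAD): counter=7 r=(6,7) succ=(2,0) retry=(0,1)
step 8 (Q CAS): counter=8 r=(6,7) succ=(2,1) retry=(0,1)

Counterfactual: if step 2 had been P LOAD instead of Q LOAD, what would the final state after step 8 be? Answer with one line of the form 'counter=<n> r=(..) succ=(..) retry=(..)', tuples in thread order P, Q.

(re-executing from step 2 with the substitution; state before step 2: counter=5 r=(5,0) succ=(0,0) retry=(0,0))
step 2 (P LOAD): counter=5 r=(5,0) succ=(0,0) retry=(0,0)
step 3 (P CAS): counter=6 r=(5,0) succ=(1,0) retry=(0,0)
step 4 (P LOAD): counter=6 r=(6,0) succ=(1,0) retry=(0,0)
step 5 (Q CAS): counter=6 r=(6,0) succ=(1,0) retry=(0,1)
step 6 (P CAS): counter=7 r=(6,0) succ=(2,0) retry=(0,1)
step 7 (Q LOAD): counter=7 r=(6,7) succ=(2,0) retry=(0,1)
step 8 (Q CAS): counter=8 r=(6,7) succ=(2,1) retry=(0,1)

counter=8 r=(6,7) succ=(2,1) retry=(0,1)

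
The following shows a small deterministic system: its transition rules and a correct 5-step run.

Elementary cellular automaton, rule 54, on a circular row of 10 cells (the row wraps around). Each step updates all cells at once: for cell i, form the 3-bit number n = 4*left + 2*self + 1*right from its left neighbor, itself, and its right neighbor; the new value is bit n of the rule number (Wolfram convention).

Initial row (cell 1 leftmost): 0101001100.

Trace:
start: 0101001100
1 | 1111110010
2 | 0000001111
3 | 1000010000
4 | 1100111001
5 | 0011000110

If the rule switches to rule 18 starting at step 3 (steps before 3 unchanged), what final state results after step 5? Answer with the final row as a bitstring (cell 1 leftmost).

(re-executing steps 3..5 under rule 18; state before step 3: 0000001111)
3 | 1000010000
4 | 0100101001
5 | 0011000110

0011000110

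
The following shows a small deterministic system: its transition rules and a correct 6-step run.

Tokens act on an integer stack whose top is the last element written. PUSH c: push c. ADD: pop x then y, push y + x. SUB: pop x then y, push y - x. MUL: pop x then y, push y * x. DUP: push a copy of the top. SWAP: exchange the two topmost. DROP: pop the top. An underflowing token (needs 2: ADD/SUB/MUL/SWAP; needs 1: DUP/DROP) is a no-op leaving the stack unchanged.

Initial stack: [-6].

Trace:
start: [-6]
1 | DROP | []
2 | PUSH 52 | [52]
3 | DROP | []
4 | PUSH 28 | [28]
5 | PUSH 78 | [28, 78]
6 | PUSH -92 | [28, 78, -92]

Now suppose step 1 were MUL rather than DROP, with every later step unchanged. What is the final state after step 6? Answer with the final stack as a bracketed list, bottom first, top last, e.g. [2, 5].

(re-executing from step 1 with the substitution; state before step 1: [-6])
1 | MUL | [-6]
2 | PUSH 52 | [-6, 52]
3 | DROP | [-6]
4 | PUSH 28 | [-6, 28]
5 | PUSH 78 | [-6, 28, 78]
6 | PUSH -92 | [-6, 28, 78, -92]

[-6, 28, 78, -92]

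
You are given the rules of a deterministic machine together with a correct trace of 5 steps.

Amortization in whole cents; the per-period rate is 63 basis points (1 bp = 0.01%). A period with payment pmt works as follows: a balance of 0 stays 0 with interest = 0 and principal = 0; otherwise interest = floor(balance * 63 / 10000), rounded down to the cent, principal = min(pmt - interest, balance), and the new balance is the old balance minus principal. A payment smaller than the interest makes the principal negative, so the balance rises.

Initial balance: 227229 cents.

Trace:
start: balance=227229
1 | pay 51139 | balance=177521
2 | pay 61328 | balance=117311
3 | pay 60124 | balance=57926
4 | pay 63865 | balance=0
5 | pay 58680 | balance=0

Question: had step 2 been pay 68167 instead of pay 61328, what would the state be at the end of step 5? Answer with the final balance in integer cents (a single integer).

0

(re-executing from step 2 with the substitution; state before step 2: balance=177521)
2 | pay 68167 | balance=110472
3 | pay 60124 | balance=51043
4 | pay 63865 | balance=0
5 | pay 58680 | balance=0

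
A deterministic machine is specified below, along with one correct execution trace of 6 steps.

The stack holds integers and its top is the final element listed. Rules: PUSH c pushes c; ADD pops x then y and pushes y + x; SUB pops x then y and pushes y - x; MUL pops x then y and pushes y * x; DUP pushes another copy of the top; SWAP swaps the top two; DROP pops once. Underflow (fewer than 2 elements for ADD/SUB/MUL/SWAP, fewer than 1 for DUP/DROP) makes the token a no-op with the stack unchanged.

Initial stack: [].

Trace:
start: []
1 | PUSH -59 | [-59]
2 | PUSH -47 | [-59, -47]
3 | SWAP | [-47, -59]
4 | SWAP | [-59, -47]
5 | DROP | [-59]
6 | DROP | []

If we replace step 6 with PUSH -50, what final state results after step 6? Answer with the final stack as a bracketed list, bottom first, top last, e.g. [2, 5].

(re-executing from step 6 with the substitution; state before step 6: [-59])
6 | PUSH -50 | [-59, -50]

[-59, -50]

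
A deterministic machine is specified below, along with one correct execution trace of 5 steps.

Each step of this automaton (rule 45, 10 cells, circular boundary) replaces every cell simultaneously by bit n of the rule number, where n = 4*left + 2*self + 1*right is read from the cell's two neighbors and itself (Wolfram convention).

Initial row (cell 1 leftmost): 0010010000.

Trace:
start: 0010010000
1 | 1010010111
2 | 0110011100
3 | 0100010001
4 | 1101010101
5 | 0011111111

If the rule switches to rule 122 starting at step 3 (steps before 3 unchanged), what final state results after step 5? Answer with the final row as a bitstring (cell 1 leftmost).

(re-executing steps 3..5 under rule 122; state before step 3: 0110011100)
3 | 1111110110
4 | 1000011111
5 | 1100110000

1100110000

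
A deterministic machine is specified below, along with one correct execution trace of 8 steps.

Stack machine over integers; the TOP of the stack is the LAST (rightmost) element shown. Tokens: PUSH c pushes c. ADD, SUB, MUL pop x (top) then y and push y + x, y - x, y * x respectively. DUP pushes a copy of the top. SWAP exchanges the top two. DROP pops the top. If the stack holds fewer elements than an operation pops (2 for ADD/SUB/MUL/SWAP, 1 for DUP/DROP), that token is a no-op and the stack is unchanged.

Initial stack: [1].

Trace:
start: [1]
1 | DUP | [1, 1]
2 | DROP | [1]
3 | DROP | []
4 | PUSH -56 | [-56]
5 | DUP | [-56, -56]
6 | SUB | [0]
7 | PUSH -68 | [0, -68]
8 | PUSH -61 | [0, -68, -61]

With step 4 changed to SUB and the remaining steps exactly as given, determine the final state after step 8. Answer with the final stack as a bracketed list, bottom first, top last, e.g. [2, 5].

(re-executing from step 4 with the substitution; state before step 4: [])
4 | SUB | []
5 | DUP | []
6 | SUB | []
7 | PUSH -68 | [-68]
8 | PUSH -61 | [-68, -61]

[-68, -61]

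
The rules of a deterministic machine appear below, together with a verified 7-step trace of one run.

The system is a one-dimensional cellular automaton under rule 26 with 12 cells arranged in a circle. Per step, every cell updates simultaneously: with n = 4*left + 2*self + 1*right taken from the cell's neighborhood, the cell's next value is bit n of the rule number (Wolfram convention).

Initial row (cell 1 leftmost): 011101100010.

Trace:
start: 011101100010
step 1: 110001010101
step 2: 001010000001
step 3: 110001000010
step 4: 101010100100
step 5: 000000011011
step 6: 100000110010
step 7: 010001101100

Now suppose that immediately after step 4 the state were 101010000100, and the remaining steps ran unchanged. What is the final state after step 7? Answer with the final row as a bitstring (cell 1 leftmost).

010100101100

state after step 4 := 101010000100
step 5: 000001001011
step 6: 100010110010
step 7: 010100101100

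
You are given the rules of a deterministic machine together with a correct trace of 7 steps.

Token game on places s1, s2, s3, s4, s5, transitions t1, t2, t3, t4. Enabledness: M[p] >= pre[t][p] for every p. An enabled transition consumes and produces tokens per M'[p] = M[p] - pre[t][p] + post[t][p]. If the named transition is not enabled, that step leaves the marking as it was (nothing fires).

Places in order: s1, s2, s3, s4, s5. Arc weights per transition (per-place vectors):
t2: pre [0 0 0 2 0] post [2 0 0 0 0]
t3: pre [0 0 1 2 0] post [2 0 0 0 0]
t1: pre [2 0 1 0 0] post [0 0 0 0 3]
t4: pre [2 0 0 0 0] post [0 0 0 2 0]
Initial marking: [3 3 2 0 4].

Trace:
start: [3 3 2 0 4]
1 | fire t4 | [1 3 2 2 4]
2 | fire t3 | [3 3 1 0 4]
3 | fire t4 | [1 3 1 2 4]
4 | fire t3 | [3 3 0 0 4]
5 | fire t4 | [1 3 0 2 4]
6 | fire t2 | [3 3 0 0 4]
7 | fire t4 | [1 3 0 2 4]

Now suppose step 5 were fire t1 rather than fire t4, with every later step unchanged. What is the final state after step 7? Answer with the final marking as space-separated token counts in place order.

1 3 0 2 4

(re-executing from step 5 with the substitution; state before step 5: [3 3 0 0 4])
5 | fire t1 | [3 3 0 0 4]
6 | fire t2 | [3 3 0 0 4]
7 | fire t4 | [1 3 0 2 4]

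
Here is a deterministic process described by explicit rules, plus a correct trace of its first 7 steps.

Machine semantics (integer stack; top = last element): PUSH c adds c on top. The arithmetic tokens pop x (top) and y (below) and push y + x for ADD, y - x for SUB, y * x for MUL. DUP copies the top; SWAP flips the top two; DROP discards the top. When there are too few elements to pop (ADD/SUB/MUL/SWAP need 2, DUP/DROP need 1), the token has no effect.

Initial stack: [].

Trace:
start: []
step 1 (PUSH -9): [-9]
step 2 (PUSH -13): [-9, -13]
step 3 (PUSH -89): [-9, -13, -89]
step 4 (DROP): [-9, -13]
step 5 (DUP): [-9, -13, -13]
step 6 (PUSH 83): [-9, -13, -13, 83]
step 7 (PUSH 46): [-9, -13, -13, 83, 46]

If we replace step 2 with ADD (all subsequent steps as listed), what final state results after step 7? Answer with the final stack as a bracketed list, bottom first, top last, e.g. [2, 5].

(re-executing from step 2 with the substitution; state before step 2: [-9])
step 2 (ADD): [-9]
step 3 (PUSH -89): [-9, -89]
step 4 (DROP): [-9]
step 5 (DUP): [-9, -9]
step 6 (PUSH 83): [-9, -9, 83]
step 7 (PUSH 46): [-9, -9, 83, 46]

[-9, -9, 83, 46]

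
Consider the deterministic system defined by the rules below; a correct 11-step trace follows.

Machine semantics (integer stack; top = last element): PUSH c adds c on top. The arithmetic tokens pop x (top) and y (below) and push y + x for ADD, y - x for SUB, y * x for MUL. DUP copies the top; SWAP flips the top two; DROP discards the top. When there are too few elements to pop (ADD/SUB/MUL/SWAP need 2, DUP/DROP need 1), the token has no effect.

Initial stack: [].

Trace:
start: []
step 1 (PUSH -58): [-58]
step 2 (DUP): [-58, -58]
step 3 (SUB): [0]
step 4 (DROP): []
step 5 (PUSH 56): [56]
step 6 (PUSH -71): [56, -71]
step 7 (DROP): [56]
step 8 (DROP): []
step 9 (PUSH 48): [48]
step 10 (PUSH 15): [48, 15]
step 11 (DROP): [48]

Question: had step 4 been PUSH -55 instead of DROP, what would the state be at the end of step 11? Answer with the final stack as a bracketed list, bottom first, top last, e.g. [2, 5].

[0, -55, 48]

(re-executing from step 4 with the substitution; state before step 4: [0])
step 4 (PUSH -55): [0, -55]
step 5 (PUSH 56): [0, -55, 56]
step 6 (PUSH -71): [0, -55, 56, -71]
step 7 (DROP): [0, -55, 56]
step 8 (DROP): [0, -55]
step 9 (PUSH 48): [0, -55, 48]
step 10 (PUSH 15): [0, -55, 48, 15]
step 11 (DROP): [0, -55, 48]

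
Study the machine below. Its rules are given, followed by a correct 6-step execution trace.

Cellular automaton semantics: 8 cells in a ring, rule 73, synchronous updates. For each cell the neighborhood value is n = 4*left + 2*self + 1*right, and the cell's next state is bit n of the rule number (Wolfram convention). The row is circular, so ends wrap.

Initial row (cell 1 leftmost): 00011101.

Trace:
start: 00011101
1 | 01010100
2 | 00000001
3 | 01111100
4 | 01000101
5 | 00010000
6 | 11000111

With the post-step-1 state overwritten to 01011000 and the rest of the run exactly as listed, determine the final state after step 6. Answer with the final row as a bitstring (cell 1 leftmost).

state after step 1 := 01011000
2 | 00011011
3 | 01011011
4 | 00011011
5 | 01011011
6 | 00011011

00011011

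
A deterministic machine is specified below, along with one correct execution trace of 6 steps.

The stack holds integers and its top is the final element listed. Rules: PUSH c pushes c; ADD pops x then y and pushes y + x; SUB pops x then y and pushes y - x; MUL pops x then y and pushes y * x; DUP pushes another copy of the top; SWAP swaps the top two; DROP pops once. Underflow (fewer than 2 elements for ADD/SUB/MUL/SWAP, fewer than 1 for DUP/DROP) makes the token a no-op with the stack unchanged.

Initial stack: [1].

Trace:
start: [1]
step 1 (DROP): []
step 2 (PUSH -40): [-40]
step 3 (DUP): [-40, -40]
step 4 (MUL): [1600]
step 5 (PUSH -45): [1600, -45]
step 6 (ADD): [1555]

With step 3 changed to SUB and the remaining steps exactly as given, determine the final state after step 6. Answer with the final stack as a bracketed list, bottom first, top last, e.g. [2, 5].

[-85]

(re-executing from step 3 with the substitution; state before step 3: [-40])
step 3 (SUB): [-40]
step 4 (MUL): [-40]
step 5 (PUSH -45): [-40, -45]
step 6 (ADD): [-85]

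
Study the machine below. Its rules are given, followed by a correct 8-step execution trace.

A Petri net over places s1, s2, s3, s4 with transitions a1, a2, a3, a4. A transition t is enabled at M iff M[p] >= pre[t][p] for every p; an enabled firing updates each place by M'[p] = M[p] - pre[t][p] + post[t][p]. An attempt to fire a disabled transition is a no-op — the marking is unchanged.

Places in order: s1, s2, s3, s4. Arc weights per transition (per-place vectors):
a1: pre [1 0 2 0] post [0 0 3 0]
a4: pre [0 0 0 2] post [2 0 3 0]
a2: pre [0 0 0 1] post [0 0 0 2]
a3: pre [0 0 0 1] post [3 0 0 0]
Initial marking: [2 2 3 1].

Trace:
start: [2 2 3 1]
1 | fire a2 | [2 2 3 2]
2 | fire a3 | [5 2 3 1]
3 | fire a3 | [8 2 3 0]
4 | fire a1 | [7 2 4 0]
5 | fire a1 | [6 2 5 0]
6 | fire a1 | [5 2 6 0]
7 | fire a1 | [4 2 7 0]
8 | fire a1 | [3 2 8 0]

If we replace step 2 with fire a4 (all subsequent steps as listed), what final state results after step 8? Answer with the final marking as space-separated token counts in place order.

0 2 10 0

(re-executing from step 2 with the substitution; state before step 2: [2 2 3 2])
2 | fire a4 | [4 2 6 0]
3 | fire a3 | [4 2 6 0]
4 | fire a1 | [3 2 7 0]
5 | fire a1 | [2 2 8 0]
6 | fire a1 | [1 2 9 0]
7 | fire a1 | [0 2 10 0]
8 | fire a1 | [0 2 10 0]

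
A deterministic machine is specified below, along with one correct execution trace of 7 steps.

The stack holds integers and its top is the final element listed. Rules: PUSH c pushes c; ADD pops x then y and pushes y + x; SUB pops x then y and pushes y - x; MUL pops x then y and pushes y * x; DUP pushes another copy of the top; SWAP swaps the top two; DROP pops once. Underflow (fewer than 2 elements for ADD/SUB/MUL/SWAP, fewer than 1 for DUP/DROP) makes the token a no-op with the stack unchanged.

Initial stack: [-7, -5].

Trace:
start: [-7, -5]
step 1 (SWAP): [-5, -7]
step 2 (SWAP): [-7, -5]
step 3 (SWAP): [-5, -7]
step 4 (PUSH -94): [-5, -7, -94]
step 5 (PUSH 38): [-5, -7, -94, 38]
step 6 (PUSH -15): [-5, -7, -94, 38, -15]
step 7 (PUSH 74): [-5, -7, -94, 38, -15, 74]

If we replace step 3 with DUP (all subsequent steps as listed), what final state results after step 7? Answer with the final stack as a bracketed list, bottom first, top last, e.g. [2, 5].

(re-executing from step 3 with the substitution; state before step 3: [-7, -5])
step 3 (DUP): [-7, -5, -5]
step 4 (PUSH -94): [-7, -5, -5, -94]
step 5 (PUSH 38): [-7, -5, -5, -94, 38]
step 6 (PUSH -15): [-7, -5, -5, -94, 38, -15]
step 7 (PUSH 74): [-7, -5, -5, -94, 38, -15, 74]

[-7, -5, -5, -94, 38, -15, 74]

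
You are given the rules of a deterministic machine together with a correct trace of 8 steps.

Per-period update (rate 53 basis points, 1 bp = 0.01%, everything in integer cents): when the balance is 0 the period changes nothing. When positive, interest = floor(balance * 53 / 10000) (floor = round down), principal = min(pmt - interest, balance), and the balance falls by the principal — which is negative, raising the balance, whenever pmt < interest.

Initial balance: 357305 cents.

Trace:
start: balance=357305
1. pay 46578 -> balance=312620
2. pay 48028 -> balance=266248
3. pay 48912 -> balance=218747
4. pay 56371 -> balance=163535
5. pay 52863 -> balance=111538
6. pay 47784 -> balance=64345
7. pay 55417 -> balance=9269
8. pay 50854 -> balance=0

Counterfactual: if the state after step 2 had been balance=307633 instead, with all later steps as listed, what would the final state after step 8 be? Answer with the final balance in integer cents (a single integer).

1181

state after step 2 := balance=307633
3. pay 48912 -> balance=260351
4. pay 56371 -> balance=205359
5. pay 52863 -> balance=153584
6. pay 47784 -> balance=106613
7. pay 55417 -> balance=51761
8. pay 50854 -> balance=1181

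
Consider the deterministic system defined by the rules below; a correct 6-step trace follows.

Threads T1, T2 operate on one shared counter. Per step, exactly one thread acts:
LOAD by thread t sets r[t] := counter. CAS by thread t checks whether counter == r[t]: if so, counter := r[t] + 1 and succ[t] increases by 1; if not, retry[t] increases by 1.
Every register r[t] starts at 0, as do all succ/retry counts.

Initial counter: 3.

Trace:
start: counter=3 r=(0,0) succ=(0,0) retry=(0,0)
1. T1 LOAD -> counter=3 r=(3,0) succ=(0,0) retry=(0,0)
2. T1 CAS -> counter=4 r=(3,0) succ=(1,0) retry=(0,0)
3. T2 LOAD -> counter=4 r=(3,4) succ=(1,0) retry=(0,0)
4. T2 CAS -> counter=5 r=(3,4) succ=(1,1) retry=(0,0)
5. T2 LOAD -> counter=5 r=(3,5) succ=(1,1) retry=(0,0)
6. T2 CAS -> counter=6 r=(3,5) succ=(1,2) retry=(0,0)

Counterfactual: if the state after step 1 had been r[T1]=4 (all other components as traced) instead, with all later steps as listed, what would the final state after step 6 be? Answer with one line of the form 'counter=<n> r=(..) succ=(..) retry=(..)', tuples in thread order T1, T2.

counter=5 r=(4,4) succ=(0,2) retry=(1,0)

state after step 1 := counter=3 r=(4,0) succ=(0,0) retry=(0,0)
2. T1 CAS -> counter=3 r=(4,0) succ=(0,0) retry=(1,0)
3. T2 LOAD -> counter=3 r=(4,3) succ=(0,0) retry=(1,0)
4. T2 CAS -> counter=4 r=(4,3) succ=(0,1) retry=(1,0)
5. T2 LOAD -> counter=4 r=(4,4) succ=(0,1) retry=(1,0)
6. T2 CAS -> counter=5 r=(4,4) succ=(0,2) retry=(1,0)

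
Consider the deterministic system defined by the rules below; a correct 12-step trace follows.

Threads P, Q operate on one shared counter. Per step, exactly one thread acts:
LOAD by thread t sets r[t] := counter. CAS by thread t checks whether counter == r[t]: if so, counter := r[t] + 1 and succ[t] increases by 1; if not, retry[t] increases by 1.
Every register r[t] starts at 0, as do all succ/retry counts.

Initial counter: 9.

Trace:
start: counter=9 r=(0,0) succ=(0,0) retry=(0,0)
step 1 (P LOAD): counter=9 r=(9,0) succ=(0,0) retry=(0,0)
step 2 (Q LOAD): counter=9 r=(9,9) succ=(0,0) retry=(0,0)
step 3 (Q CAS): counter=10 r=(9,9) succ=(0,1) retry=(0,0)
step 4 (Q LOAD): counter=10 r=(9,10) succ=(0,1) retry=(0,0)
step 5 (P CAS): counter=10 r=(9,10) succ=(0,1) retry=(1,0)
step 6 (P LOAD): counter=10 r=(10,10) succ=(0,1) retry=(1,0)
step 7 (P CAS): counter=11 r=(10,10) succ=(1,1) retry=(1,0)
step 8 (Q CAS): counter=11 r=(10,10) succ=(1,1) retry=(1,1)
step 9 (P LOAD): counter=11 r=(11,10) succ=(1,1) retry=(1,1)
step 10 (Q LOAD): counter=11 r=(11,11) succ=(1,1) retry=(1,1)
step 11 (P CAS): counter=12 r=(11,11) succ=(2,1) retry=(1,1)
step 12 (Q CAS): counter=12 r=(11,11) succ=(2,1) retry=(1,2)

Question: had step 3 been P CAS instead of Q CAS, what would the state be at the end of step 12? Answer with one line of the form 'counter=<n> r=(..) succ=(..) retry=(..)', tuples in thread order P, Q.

counter=12 r=(11,11) succ=(3,0) retry=(1,2)

(re-executing from step 3 with the substitution; state before step 3: counter=9 r=(9,9) succ=(0,0) retry=(0,0))
step 3 (P CAS): counter=10 r=(9,9) succ=(1,0) retry=(0,0)
step 4 (Q LOAD): counter=10 r=(9,10) succ=(1,0) retry=(0,0)
step 5 (P CAS): counter=10 r=(9,10) succ=(1,0) retry=(1,0)
step 6 (P LOAD): counter=10 r=(10,10) succ=(1,0) retry=(1,0)
step 7 (P CAS): counter=11 r=(10,10) succ=(2,0) retry=(1,0)
step 8 (Q CAS): counter=11 r=(10,10) succ=(2,0) retry=(1,1)
step 9 (P LOAD): counter=11 r=(11,10) succ=(2,0) retry=(1,1)
step 10 (Q LOAD): counter=11 r=(11,11) succ=(2,0) retry=(1,1)
step 11 (P CAS): counter=12 r=(11,11) succ=(3,0) retry=(1,1)
step 12 (Q CAS): counter=12 r=(11,11) succ=(3,0) retry=(1,2)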